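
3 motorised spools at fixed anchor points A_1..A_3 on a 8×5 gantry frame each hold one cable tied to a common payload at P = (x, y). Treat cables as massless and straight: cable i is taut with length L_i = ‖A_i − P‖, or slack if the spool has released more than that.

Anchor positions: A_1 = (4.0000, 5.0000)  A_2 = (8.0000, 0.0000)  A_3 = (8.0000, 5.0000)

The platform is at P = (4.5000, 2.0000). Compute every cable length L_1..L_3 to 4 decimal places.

L_1: Δ = A_1−P = (-0.5000, 3.0000) → ‖Δ‖ = √9.2500 = 3.0414
L_2: Δ = A_2−P = (3.5000, -2.0000) → ‖Δ‖ = √16.2500 = 4.0311
L_3: Δ = A_3−P = (3.5000, 3.0000) → ‖Δ‖ = √21.2500 = 4.6098

(3.0414, 4.0311, 4.6098)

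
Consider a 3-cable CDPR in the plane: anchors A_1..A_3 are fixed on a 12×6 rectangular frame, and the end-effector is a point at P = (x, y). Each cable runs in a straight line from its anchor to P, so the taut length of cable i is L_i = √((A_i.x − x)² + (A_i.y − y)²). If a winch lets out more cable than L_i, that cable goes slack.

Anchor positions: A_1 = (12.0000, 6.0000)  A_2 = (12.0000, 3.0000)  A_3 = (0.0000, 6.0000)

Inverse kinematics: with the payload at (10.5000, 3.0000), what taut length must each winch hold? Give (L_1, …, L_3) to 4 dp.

cable 1: Δx=1.5000, Δy=3.0000; L_1 = √(Δx²+Δy²) = 3.3541
cable 2: Δx=1.5000, Δy=0.0000; L_2 = √(Δx²+Δy²) = 1.5000
cable 3: Δx=-10.5000, Δy=3.0000; L_3 = √(Δx²+Δy²) = 10.9202

(3.3541, 1.5000, 10.9202)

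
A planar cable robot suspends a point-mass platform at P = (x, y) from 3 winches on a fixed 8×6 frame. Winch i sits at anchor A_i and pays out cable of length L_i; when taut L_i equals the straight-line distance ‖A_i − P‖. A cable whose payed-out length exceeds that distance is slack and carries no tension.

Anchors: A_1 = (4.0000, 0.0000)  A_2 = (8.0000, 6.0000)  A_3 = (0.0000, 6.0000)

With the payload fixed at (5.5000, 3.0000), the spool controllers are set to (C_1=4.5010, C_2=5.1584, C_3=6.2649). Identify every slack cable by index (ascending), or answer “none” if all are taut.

cable 1: L_1 = ‖A_1−P‖ = 3.3541;  C_1 = 4.5010 → slack
cable 2: L_2 = ‖A_2−P‖ = 3.9051;  C_2 = 5.1584 → slack
cable 3: L_3 = ‖A_3−P‖ = 6.2650;  C_3 = 6.2649 → taut

1, 2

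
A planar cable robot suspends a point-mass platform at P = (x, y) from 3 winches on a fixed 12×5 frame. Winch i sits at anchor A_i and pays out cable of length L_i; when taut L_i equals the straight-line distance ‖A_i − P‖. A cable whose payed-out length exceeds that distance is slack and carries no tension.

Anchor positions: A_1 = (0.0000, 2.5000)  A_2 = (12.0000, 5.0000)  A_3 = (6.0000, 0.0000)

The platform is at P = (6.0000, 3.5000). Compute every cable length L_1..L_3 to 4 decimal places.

(6.0828, 6.1847, 3.5000)

L_1: Δ = A_1−P = (-6.0000, -1.0000) → ‖Δ‖ = √37.0000 = 6.0828
L_2: Δ = A_2−P = (6.0000, 1.5000) → ‖Δ‖ = √38.2500 = 6.1847
L_3: Δ = A_3−P = (0.0000, -3.5000) → ‖Δ‖ = √12.2500 = 3.5000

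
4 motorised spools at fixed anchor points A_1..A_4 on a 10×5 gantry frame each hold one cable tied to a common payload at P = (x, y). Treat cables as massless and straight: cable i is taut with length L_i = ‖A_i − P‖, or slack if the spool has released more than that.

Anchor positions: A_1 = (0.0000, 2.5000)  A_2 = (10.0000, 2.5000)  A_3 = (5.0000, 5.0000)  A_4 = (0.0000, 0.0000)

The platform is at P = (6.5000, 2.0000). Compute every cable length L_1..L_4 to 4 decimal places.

(6.5192, 3.5355, 3.3541, 6.8007)

L_1 = √((0.0000−6.5000)² + (2.5000−2.0000)²) = 6.5192
L_2 = √((10.0000−6.5000)² + (2.5000−2.0000)²) = 3.5355
L_3 = √((5.0000−6.5000)² + (5.0000−2.0000)²) = 3.3541
L_4 = √((0.0000−6.5000)² + (0.0000−2.0000)²) = 6.8007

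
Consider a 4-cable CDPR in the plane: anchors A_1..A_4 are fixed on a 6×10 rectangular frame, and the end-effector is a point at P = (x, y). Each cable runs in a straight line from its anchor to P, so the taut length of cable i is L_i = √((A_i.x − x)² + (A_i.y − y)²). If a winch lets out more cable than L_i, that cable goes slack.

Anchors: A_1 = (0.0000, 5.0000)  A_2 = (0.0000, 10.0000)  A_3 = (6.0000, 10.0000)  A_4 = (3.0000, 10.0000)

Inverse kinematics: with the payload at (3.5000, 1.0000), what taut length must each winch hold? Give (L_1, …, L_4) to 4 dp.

(5.3151, 9.6566, 9.3408, 9.0139)

L_1 = √((0.0000−3.5000)² + (5.0000−1.0000)²) = 5.3151
L_2 = √((0.0000−3.5000)² + (10.0000−1.0000)²) = 9.6566
L_3 = √((6.0000−3.5000)² + (10.0000−1.0000)²) = 9.3408
L_4 = √((3.0000−3.5000)² + (10.0000−1.0000)²) = 9.0139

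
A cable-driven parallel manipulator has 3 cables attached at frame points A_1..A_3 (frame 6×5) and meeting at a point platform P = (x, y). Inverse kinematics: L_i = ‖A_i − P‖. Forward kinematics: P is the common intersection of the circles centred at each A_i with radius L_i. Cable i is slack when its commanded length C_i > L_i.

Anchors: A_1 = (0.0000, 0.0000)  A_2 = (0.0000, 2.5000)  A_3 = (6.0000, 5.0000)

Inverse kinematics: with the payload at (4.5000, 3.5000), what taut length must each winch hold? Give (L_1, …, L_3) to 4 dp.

cable 1: Δx=-4.5000, Δy=-3.5000; L_1 = √(Δx²+Δy²) = 5.7009
cable 2: Δx=-4.5000, Δy=-1.0000; L_2 = √(Δx²+Δy²) = 4.6098
cable 3: Δx=1.5000, Δy=1.5000; L_3 = √(Δx²+Δy²) = 2.1213

(5.7009, 4.6098, 2.1213)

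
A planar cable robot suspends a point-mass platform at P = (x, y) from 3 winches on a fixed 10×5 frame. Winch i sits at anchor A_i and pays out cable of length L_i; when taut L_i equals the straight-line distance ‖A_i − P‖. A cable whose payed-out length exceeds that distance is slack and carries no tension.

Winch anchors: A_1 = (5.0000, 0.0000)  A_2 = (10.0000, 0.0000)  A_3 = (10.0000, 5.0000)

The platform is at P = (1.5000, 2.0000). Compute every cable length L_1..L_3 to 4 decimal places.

(4.0311, 8.7321, 9.0139)

L_1: Δ = A_1−P = (3.5000, -2.0000) → ‖Δ‖ = √16.2500 = 4.0311
L_2: Δ = A_2−P = (8.5000, -2.0000) → ‖Δ‖ = √76.2500 = 8.7321
L_3: Δ = A_3−P = (8.5000, 3.0000) → ‖Δ‖ = √81.2500 = 9.0139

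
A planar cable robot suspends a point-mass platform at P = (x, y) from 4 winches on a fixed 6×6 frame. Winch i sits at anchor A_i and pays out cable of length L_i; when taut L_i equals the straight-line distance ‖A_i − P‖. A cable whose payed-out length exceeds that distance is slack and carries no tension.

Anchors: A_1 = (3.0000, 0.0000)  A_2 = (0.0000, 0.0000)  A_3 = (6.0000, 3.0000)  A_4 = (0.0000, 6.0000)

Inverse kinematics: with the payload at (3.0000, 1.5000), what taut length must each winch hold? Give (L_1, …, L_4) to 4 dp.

(1.5000, 3.3541, 3.3541, 5.4083)

cable 1: Δx=0.0000, Δy=-1.5000; L_1 = √(Δx²+Δy²) = 1.5000
cable 2: Δx=-3.0000, Δy=-1.5000; L_2 = √(Δx²+Δy²) = 3.3541
cable 3: Δx=3.0000, Δy=1.5000; L_3 = √(Δx²+Δy²) = 3.3541
cable 4: Δx=-3.0000, Δy=4.5000; L_4 = √(Δx²+Δy²) = 5.4083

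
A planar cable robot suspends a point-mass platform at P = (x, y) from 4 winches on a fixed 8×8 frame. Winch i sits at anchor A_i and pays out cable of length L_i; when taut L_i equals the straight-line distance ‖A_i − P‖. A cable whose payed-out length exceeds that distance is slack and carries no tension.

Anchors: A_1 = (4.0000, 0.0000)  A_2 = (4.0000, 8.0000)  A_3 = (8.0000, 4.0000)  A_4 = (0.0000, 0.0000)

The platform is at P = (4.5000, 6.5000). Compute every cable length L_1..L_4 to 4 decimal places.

(6.5192, 1.5811, 4.3012, 7.9057)

cable 1: Δx=-0.5000, Δy=-6.5000; L_1 = √(Δx²+Δy²) = 6.5192
cable 2: Δx=-0.5000, Δy=1.5000; L_2 = √(Δx²+Δy²) = 1.5811
cable 3: Δx=3.5000, Δy=-2.5000; L_3 = √(Δx²+Δy²) = 4.3012
cable 4: Δx=-4.5000, Δy=-6.5000; L_4 = √(Δx²+Δy²) = 7.9057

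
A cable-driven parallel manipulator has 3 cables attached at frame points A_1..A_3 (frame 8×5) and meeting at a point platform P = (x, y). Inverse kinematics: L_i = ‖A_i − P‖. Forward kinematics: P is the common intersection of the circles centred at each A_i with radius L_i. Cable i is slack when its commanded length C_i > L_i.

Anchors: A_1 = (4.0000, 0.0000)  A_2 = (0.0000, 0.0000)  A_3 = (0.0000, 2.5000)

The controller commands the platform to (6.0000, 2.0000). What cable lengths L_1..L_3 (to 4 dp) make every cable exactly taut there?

L_1: Δ = A_1−P = (-2.0000, -2.0000) → ‖Δ‖ = √8.0000 = 2.8284
L_2: Δ = A_2−P = (-6.0000, -2.0000) → ‖Δ‖ = √40.0000 = 6.3246
L_3: Δ = A_3−P = (-6.0000, 0.5000) → ‖Δ‖ = √36.2500 = 6.0208

(2.8284, 6.3246, 6.0208)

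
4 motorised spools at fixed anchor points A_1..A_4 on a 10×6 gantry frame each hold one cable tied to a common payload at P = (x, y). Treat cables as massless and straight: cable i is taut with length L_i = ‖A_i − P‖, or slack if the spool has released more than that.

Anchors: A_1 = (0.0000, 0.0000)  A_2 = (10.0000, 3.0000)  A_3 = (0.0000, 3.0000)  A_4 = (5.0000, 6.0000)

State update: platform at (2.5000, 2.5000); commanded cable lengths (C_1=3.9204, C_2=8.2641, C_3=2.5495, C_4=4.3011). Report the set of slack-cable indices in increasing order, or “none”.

1, 2

i=1: geometric 3.5355 vs commanded 3.9204 ⇒ slack
i=2: geometric 7.5166 vs commanded 8.2641 ⇒ slack
i=3: geometric 2.5495 vs commanded 2.5495 ⇒ taut
i=4: geometric 4.3012 vs commanded 4.3011 ⇒ taut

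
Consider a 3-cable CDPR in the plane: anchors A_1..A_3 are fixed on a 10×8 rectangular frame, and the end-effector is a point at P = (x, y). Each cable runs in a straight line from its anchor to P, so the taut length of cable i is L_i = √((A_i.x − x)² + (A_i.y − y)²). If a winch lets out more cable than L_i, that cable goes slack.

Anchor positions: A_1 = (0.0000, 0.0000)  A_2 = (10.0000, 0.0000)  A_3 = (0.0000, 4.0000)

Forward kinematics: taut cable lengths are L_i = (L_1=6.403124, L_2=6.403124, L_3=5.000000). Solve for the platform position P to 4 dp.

(5.0000, 4.0000)

circle eqns → linear via eq_j − eq_1; set k_j = A_j·A_j − L_j²
k_1 = 0.0000+0.0000−41.0000 = -41.0000
-20.0000·x + 0.0000·y = k_1−k_2 = -100.0000
0.0000·x − 8.0000·y = k_1−k_3 = -32.0000
solve first two rows → x=5.0000, y=4.0000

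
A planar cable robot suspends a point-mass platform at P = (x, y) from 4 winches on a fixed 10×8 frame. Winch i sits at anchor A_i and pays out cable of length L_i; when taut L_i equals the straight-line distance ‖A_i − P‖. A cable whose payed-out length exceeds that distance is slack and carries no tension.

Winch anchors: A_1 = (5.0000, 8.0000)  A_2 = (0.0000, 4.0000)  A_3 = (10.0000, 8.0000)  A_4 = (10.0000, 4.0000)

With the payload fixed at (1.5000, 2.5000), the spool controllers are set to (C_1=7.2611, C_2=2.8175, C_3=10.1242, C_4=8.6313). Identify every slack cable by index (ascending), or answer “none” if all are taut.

cable 1: L_1 = ‖A_1−P‖ = 6.5192;  C_1 = 7.2611 → slack
cable 2: L_2 = ‖A_2−P‖ = 2.1213;  C_2 = 2.8175 → slack
cable 3: L_3 = ‖A_3−P‖ = 10.1242;  C_3 = 10.1242 → taut
cable 4: L_4 = ‖A_4−P‖ = 8.6313;  C_4 = 8.6313 → taut

1, 2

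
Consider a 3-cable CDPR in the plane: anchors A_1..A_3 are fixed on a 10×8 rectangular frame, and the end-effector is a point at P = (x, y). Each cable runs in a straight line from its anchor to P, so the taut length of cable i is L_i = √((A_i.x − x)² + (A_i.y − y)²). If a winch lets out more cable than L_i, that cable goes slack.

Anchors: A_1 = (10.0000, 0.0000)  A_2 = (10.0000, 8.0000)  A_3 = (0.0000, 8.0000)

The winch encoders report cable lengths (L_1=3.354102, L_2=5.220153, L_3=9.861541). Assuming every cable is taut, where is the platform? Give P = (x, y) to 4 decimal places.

circle eqns → linear via eq_j − eq_1; set q_j = A_j·A_j − L_j²
q_1 = 100.0000+0.0000−11.2500 = 88.7500
0.0000·x − 16.0000·y = q_1−q_2 = -48.0000
20.0000·x − 16.0000·y = q_1−q_3 = 122.0000
solve first two rows → x=8.5000, y=3.0000

(8.5000, 3.0000)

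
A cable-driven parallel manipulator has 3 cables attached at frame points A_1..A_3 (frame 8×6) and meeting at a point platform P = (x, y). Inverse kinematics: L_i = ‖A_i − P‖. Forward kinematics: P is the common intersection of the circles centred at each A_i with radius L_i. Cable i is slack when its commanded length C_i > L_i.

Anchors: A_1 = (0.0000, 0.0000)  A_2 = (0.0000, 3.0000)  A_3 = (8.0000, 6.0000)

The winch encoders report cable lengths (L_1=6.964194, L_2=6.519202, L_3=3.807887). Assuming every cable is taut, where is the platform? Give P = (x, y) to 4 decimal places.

(6.5000, 2.5000)

expand ‖A_i−P‖²=L_i² and subtract eq 1 (c_i ≔ ‖A_i‖²−L_i²)
c_1 = 0.0000+0.0000−48.5000 = -48.5000
eq1−eq2 → [0.0000  -6.0000]·P = -15.0000
eq1−eq3 → [-16.0000  -12.0000]·P = -134.0000
2×2 solve → P = (6.5000, 2.5000)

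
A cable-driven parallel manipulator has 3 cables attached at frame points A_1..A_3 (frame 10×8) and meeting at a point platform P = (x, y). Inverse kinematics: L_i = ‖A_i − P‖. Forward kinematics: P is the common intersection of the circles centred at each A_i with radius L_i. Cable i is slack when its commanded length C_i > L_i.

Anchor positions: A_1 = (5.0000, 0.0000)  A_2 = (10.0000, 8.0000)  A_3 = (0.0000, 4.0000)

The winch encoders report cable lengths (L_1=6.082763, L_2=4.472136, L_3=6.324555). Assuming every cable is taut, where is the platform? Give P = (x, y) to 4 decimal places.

(6.0000, 6.0000)

each cable: (A_i−P)·(A_i−P) = L_i²; let k_i = ‖A_i‖²−L_i²
k_1 = 25.0000+0.0000−37.0000 = -12.0000
row 1: -10.0000x − 16.0000y = -156.0000  (k_2=144.0000)
row 2: 10.0000x − 8.0000y = 12.0000  (k_3=-24.0000)
Cramer on rows 1–2 → x = 6.0000, y = 6.0000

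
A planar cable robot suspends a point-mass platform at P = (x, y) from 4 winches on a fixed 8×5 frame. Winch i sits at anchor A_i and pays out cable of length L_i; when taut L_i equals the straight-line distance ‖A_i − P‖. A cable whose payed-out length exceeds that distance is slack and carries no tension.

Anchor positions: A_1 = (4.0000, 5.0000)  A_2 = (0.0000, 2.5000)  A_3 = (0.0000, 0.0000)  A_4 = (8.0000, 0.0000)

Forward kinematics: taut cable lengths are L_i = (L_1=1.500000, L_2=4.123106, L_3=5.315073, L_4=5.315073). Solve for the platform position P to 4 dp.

each cable: (A_i−P)·(A_i−P) = L_i²; let c_i = ‖A_i‖²−L_i²
c_1 = 16.0000+25.0000−2.2500 = 38.7500
row 1: 8.0000x + 5.0000y = 49.5000  (c_2=-10.7500)
row 2: 8.0000x + 10.0000y = 67.0000  (c_3=-28.2500)
row 3: -8.0000x + 10.0000y = 3.0000  (c_4=35.7500)
Cramer on rows 1–2 → x = 4.0000, y = 3.5000
check cable 4: ‖A_4−P‖² = 28.2500 ≈ L_4² = 28.2500 ✓

(4.0000, 3.5000)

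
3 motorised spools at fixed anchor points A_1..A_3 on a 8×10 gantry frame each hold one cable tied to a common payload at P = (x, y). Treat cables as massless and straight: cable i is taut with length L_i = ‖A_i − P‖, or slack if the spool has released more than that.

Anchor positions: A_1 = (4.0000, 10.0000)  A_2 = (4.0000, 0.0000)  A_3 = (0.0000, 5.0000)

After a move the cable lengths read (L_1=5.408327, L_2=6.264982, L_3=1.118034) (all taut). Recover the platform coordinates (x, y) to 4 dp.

each cable: (A_i−P)·(A_i−P) = L_i²; let q_i = ‖A_i‖²−L_i²
q_1 = 16.0000+100.0000−29.2500 = 86.7500
row 1: 0.0000x + 20.0000y = 110.0000  (q_2=-23.2500)
row 2: 8.0000x + 10.0000y = 63.0000  (q_3=23.7500)
Cramer on rows 1–2 → x = 1.0000, y = 5.5000

(1.0000, 5.5000)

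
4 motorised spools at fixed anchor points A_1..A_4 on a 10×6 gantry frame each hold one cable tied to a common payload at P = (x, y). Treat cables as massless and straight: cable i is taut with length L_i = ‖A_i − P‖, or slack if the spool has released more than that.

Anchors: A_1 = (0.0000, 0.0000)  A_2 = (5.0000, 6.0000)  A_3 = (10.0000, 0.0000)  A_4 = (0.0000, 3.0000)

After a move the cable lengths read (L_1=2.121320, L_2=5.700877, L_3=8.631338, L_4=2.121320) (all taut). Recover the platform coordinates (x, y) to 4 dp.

(1.5000, 1.5000)

circle eqns → linear via eq_j − eq_1; set k_j = A_j·A_j − L_j²
k_1 = 0.0000+0.0000−4.5000 = -4.5000
-10.0000·x − 12.0000·y = k_1−k_2 = -33.0000
-20.0000·x + 0.0000·y = k_1−k_3 = -30.0000
0.0000·x − 6.0000·y = k_1−k_4 = -9.0000
solve first two rows → x=1.5000, y=1.5000
check cable 4: ‖A_4−P‖² = 4.5000 ≈ L_4² = 4.5000 ✓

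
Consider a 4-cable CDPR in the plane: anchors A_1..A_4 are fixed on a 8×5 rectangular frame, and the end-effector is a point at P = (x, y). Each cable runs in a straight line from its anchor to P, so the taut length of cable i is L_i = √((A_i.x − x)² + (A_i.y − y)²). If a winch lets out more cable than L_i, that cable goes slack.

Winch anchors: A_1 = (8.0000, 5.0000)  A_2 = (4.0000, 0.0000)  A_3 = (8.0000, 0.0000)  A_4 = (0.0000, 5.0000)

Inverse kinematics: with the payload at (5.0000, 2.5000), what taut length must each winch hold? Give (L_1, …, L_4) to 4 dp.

L_1: Δ = A_1−P = (3.0000, 2.5000) → ‖Δ‖ = √15.2500 = 3.9051
L_2: Δ = A_2−P = (-1.0000, -2.5000) → ‖Δ‖ = √7.2500 = 2.6926
L_3: Δ = A_3−P = (3.0000, -2.5000) → ‖Δ‖ = √15.2500 = 3.9051
L_4: Δ = A_4−P = (-5.0000, 2.5000) → ‖Δ‖ = √31.2500 = 5.5902

(3.9051, 2.6926, 3.9051, 5.5902)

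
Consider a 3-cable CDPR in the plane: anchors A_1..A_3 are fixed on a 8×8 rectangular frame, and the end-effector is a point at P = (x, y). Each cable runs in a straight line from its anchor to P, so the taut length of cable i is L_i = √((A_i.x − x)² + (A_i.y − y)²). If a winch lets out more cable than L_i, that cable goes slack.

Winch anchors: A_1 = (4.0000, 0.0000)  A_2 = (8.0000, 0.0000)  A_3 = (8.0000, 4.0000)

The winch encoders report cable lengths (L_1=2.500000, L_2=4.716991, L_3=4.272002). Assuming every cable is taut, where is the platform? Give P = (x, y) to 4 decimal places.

(4.0000, 2.5000)

each cable: (A_i−P)·(A_i−P) = L_i²; let c_i = ‖A_i‖²−L_i²
c_1 = 16.0000+0.0000−6.2500 = 9.7500
row 1: -8.0000x + 0.0000y = -32.0000  (c_2=41.7500)
row 2: -8.0000x − 8.0000y = -52.0000  (c_3=61.7500)
Cramer on rows 1–2 → x = 4.0000, y = 2.5000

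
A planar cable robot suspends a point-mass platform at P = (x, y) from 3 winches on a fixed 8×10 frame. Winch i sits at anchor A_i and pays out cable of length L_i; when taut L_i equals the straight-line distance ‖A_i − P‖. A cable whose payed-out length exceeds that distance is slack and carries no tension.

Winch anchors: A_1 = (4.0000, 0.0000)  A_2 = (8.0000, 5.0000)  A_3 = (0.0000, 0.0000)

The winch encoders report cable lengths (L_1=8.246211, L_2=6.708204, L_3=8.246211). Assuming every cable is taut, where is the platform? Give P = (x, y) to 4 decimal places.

expand ‖A_i−P‖²=L_i² and subtract eq 1 (q_i ≔ ‖A_i‖²−L_i²)
q_1 = 16.0000+0.0000−68.0000 = -52.0000
eq1−eq2 → [-8.0000  -10.0000]·P = -96.0000
eq1−eq3 → [8.0000  0.0000]·P = 16.0000
2×2 solve → P = (2.0000, 8.0000)

(2.0000, 8.0000)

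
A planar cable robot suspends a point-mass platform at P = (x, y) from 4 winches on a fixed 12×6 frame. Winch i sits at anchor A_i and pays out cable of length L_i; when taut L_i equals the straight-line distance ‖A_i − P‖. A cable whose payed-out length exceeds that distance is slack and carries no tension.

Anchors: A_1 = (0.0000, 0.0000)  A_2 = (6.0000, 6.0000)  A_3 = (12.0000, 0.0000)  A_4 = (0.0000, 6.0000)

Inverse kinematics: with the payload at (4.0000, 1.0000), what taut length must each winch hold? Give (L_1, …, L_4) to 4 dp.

L_1: Δ = A_1−P = (-4.0000, -1.0000) → ‖Δ‖ = √17.0000 = 4.1231
L_2: Δ = A_2−P = (2.0000, 5.0000) → ‖Δ‖ = √29.0000 = 5.3852
L_3: Δ = A_3−P = (8.0000, -1.0000) → ‖Δ‖ = √65.0000 = 8.0623
L_4: Δ = A_4−P = (-4.0000, 5.0000) → ‖Δ‖ = √41.0000 = 6.4031

(4.1231, 5.3852, 8.0623, 6.4031)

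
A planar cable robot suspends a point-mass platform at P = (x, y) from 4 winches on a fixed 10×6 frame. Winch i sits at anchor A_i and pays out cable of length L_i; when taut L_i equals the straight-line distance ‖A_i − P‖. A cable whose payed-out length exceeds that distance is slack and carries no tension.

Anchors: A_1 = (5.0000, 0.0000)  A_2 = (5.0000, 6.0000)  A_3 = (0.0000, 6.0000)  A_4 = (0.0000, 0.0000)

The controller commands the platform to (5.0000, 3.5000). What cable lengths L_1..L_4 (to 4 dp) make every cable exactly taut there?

L_1: Δ = A_1−P = (0.0000, -3.5000) → ‖Δ‖ = √12.2500 = 3.5000
L_2: Δ = A_2−P = (0.0000, 2.5000) → ‖Δ‖ = √6.2500 = 2.5000
L_3: Δ = A_3−P = (-5.0000, 2.5000) → ‖Δ‖ = √31.2500 = 5.5902
L_4: Δ = A_4−P = (-5.0000, -3.5000) → ‖Δ‖ = √37.2500 = 6.1033

(3.5000, 2.5000, 5.5902, 6.1033)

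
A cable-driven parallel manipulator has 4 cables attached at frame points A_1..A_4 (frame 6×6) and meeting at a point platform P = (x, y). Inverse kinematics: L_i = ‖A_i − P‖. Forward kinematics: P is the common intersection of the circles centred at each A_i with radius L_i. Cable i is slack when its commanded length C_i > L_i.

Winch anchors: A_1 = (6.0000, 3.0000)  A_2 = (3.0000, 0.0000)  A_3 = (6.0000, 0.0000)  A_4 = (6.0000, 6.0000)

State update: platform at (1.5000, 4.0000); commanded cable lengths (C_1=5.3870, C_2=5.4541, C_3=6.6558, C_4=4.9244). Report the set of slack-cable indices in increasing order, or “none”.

i=1: geometric 4.6098 vs commanded 5.3870 ⇒ slack
i=2: geometric 4.2720 vs commanded 5.4541 ⇒ slack
i=3: geometric 6.0208 vs commanded 6.6558 ⇒ slack
i=4: geometric 4.9244 vs commanded 4.9244 ⇒ taut

1, 2, 3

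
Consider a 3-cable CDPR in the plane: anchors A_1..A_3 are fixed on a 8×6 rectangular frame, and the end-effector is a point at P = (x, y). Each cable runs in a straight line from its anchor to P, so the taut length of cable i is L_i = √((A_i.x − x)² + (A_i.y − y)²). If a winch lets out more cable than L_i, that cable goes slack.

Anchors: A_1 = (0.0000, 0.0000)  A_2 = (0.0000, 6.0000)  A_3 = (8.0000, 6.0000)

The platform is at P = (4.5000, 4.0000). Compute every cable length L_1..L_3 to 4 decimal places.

cable 1: Δx=-4.5000, Δy=-4.0000; L_1 = √(Δx²+Δy²) = 6.0208
cable 2: Δx=-4.5000, Δy=2.0000; L_2 = √(Δx²+Δy²) = 4.9244
cable 3: Δx=3.5000, Δy=2.0000; L_3 = √(Δx²+Δy²) = 4.0311

(6.0208, 4.9244, 4.0311)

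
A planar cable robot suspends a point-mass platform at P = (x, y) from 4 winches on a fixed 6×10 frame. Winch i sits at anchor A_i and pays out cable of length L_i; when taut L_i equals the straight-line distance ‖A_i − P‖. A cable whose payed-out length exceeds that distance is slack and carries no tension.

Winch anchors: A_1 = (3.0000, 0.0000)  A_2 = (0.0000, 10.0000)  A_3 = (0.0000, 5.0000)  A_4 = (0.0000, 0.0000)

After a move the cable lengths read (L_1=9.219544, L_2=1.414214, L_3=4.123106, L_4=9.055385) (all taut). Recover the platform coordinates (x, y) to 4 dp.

each cable: (A_i−P)·(A_i−P) = L_i²; let k_i = ‖A_i‖²−L_i²
k_1 = 9.0000+0.0000−85.0000 = -76.0000
row 1: 6.0000x − 20.0000y = -174.0000  (k_2=98.0000)
row 2: 6.0000x − 10.0000y = -84.0000  (k_3=8.0000)
row 3: 6.0000x + 0.0000y = 6.0000  (k_4=-82.0000)
Cramer on rows 1–2 → x = 1.0000, y = 9.0000
check cable 4: ‖A_4−P‖² = 82.0000 ≈ L_4² = 82.0000 ✓

(1.0000, 9.0000)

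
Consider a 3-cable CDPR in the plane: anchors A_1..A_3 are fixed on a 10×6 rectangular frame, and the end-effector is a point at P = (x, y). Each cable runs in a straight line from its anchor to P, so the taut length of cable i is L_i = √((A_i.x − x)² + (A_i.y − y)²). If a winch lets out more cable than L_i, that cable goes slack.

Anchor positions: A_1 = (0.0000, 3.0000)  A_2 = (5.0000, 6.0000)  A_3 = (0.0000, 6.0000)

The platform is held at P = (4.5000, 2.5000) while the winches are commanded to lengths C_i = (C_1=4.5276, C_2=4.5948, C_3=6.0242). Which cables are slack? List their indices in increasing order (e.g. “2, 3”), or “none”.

2, 3

i=1: geometric 4.5277 vs commanded 4.5276 ⇒ taut
i=2: geometric 3.5355 vs commanded 4.5948 ⇒ slack
i=3: geometric 5.7009 vs commanded 6.0242 ⇒ slack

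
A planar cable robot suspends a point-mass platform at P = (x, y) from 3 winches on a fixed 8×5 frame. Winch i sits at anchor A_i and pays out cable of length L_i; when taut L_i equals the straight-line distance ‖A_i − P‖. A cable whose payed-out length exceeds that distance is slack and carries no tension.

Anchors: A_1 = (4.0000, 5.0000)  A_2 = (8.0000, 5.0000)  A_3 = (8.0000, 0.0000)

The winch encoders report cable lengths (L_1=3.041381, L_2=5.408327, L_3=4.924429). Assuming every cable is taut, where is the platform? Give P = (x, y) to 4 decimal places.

(3.5000, 2.0000)

expand ‖A_i−P‖²=L_i² and subtract eq 1 (q_i ≔ ‖A_i‖²−L_i²)
q_1 = 16.0000+25.0000−9.2500 = 31.7500
eq1−eq2 → [-8.0000  0.0000]·P = -28.0000
eq1−eq3 → [-8.0000  10.0000]·P = -8.0000
2×2 solve → P = (3.5000, 2.0000)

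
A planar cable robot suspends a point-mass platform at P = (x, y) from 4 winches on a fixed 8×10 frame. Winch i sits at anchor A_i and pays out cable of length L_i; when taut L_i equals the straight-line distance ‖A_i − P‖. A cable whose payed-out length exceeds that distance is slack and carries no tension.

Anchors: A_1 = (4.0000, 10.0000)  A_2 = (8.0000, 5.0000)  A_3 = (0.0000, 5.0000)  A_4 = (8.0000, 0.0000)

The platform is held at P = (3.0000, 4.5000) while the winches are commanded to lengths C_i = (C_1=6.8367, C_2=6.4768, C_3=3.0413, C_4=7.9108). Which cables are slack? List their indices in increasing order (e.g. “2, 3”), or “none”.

i=1: geometric 5.5902 vs commanded 6.8367 ⇒ slack
i=2: geometric 5.0249 vs commanded 6.4768 ⇒ slack
i=3: geometric 3.0414 vs commanded 3.0413 ⇒ taut
i=4: geometric 6.7268 vs commanded 7.9108 ⇒ slack

1, 2, 4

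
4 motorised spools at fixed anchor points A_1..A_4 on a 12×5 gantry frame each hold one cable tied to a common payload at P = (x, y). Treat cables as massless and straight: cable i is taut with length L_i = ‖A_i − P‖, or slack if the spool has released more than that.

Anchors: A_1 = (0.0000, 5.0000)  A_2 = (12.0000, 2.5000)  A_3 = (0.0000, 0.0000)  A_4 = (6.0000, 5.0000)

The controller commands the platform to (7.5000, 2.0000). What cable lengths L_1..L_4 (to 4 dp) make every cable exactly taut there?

(8.0777, 4.5277, 7.7621, 3.3541)

cable 1: Δx=-7.5000, Δy=3.0000; L_1 = √(Δx²+Δy²) = 8.0777
cable 2: Δx=4.5000, Δy=0.5000; L_2 = √(Δx²+Δy²) = 4.5277
cable 3: Δx=-7.5000, Δy=-2.0000; L_3 = √(Δx²+Δy²) = 7.7621
cable 4: Δx=-1.5000, Δy=3.0000; L_4 = √(Δx²+Δy²) = 3.3541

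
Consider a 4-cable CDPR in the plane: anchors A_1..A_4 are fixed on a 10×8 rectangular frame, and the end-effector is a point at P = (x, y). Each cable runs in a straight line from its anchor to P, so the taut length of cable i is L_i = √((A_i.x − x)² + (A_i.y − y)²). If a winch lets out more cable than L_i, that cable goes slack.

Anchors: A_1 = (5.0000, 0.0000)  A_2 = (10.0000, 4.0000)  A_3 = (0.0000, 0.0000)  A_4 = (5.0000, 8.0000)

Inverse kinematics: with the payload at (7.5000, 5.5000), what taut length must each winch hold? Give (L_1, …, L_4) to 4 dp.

L_1 = √((5.0000−7.5000)² + (0.0000−5.5000)²) = 6.0415
L_2 = √((10.0000−7.5000)² + (4.0000−5.5000)²) = 2.9155
L_3 = √((0.0000−7.5000)² + (0.0000−5.5000)²) = 9.3005
L_4 = √((5.0000−7.5000)² + (8.0000−5.5000)²) = 3.5355

(6.0415, 2.9155, 9.3005, 3.5355)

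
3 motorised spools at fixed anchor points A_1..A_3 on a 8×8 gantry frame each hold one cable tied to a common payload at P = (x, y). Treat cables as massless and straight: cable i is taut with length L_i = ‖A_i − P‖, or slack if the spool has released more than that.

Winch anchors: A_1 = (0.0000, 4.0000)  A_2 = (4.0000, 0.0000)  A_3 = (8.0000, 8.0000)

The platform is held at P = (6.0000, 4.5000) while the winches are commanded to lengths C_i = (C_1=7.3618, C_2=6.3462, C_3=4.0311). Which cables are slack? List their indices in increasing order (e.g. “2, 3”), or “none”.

1, 2

cable 1: L_1 = ‖A_1−P‖ = 6.0208;  C_1 = 7.3618 → slack
cable 2: L_2 = ‖A_2−P‖ = 4.9244;  C_2 = 6.3462 → slack
cable 3: L_3 = ‖A_3−P‖ = 4.0311;  C_3 = 4.0311 → taut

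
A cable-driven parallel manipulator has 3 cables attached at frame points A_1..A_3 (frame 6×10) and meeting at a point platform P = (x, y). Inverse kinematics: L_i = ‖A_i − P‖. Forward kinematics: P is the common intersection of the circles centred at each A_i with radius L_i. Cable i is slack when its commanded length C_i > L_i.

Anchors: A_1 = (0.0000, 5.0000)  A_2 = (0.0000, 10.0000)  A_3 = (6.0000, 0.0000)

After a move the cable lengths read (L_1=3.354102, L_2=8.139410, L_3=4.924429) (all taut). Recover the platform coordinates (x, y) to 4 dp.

each cable: (A_i−P)·(A_i−P) = L_i²; let k_i = ‖A_i‖²−L_i²
k_1 = 0.0000+25.0000−11.2500 = 13.7500
row 1: 0.0000x − 10.0000y = -20.0000  (k_2=33.7500)
row 2: -12.0000x + 10.0000y = 2.0000  (k_3=11.7500)
Cramer on rows 1–2 → x = 1.5000, y = 2.0000

(1.5000, 2.0000)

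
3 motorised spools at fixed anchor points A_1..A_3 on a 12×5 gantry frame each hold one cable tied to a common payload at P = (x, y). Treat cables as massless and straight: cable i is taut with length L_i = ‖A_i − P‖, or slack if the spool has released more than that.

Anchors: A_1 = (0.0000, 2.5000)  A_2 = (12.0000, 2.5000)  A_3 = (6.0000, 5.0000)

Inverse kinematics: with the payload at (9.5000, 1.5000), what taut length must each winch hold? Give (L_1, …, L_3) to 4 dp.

L_1 = √((0.0000−9.5000)² + (2.5000−1.5000)²) = 9.5525
L_2 = √((12.0000−9.5000)² + (2.5000−1.5000)²) = 2.6926
L_3 = √((6.0000−9.5000)² + (5.0000−1.5000)²) = 4.9497

(9.5525, 2.6926, 4.9497)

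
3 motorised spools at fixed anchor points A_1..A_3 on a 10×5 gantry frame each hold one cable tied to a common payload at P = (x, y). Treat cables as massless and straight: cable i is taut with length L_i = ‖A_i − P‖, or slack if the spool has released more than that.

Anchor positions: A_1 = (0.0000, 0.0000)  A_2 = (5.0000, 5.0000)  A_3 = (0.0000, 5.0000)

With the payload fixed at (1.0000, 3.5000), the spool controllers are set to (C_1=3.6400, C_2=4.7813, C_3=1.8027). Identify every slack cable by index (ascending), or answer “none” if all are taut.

cable 1: L_1 = ‖A_1−P‖ = 3.6401;  C_1 = 3.6400 → taut
cable 2: L_2 = ‖A_2−P‖ = 4.2720;  C_2 = 4.7813 → slack
cable 3: L_3 = ‖A_3−P‖ = 1.8028;  C_3 = 1.8027 → taut

2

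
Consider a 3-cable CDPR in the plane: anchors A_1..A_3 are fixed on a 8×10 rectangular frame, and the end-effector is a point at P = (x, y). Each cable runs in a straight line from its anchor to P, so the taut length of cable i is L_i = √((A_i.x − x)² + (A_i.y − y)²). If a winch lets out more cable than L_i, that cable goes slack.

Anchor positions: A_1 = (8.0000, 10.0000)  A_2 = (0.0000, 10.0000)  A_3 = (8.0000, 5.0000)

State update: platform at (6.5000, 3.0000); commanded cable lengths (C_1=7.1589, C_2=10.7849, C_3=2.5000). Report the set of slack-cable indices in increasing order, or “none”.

2

cable 1: L_1 = ‖A_1−P‖ = 7.1589;  C_1 = 7.1589 → taut
cable 2: L_2 = ‖A_2−P‖ = 9.5525;  C_2 = 10.7849 → slack
cable 3: L_3 = ‖A_3−P‖ = 2.5000;  C_3 = 2.5000 → taut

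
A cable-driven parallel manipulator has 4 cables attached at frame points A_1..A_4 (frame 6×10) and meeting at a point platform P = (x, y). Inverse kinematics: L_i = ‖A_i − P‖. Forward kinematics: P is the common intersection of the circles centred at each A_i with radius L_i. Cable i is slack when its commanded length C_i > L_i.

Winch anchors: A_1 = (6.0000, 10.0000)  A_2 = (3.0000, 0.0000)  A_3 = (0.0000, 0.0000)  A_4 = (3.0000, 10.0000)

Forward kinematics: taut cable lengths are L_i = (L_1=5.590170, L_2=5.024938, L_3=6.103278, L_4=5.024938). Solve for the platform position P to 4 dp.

(3.5000, 5.0000)

expand ‖A_i−P‖²=L_i² and subtract eq 1 (c_i ≔ ‖A_i‖²−L_i²)
c_1 = 36.0000+100.0000−31.2500 = 104.7500
eq1−eq2 → [6.0000  20.0000]·P = 121.0000
eq1−eq3 → [12.0000  20.0000]·P = 142.0000
eq1−eq4 → [6.0000  0.0000]·P = 21.0000
2×2 solve → P = (3.5000, 5.0000)
check cable 4: ‖A_4−P‖² = 25.2500 ≈ L_4² = 25.2500 ✓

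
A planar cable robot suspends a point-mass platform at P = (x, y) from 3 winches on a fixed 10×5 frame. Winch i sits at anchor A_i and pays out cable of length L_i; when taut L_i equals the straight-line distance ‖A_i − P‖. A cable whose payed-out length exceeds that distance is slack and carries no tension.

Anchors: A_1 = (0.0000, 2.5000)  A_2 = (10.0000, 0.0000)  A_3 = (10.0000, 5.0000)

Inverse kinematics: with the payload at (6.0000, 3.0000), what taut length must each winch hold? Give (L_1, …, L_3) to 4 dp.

(6.0208, 5.0000, 4.4721)

cable 1: Δx=-6.0000, Δy=-0.5000; L_1 = √(Δx²+Δy²) = 6.0208
cable 2: Δx=4.0000, Δy=-3.0000; L_2 = √(Δx²+Δy²) = 5.0000
cable 3: Δx=4.0000, Δy=2.0000; L_3 = √(Δx²+Δy²) = 4.4721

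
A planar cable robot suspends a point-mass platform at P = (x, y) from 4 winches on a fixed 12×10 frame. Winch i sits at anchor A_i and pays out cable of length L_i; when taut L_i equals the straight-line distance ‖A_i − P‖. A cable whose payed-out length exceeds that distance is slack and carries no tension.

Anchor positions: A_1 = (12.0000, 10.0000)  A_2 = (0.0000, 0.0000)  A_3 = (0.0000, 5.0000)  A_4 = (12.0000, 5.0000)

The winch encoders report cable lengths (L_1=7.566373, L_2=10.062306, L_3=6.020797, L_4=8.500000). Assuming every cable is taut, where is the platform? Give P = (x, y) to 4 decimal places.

(4.5000, 9.0000)

expand ‖A_i−P‖²=L_i² and subtract eq 1 (c_i ≔ ‖A_i‖²−L_i²)
c_1 = 144.0000+100.0000−57.2500 = 186.7500
eq1−eq2 → [24.0000  20.0000]·P = 288.0000
eq1−eq3 → [24.0000  10.0000]·P = 198.0000
eq1−eq4 → [0.0000  10.0000]·P = 90.0000
2×2 solve → P = (4.5000, 9.0000)
check cable 4: ‖A_4−P‖² = 72.2500 ≈ L_4² = 72.2500 ✓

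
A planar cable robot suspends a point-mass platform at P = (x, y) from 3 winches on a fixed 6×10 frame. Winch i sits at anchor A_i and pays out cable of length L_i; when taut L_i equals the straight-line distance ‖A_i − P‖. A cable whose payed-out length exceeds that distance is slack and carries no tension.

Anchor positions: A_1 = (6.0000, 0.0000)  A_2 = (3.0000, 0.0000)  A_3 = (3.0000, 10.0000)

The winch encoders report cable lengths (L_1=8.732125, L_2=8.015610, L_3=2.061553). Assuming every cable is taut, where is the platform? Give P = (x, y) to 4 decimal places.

each cable: (A_i−P)·(A_i−P) = L_i²; let k_i = ‖A_i‖²−L_i²
k_1 = 36.0000+0.0000−76.2500 = -40.2500
row 1: 6.0000x + 0.0000y = 15.0000  (k_2=-55.2500)
row 2: 6.0000x − 20.0000y = -145.0000  (k_3=104.7500)
Cramer on rows 1–2 → x = 2.5000, y = 8.0000

(2.5000, 8.0000)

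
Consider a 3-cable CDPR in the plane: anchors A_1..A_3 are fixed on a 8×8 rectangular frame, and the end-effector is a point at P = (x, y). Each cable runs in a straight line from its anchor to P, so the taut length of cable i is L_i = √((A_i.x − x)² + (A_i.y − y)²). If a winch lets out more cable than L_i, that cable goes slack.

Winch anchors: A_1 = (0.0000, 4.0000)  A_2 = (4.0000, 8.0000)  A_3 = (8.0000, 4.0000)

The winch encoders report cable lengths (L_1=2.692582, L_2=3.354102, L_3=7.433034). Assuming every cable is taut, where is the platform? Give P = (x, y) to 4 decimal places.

each cable: (A_i−P)·(A_i−P) = L_i²; let k_i = ‖A_i‖²−L_i²
k_1 = 0.0000+16.0000−7.2500 = 8.7500
row 1: -8.0000x − 8.0000y = -60.0000  (k_2=68.7500)
row 2: -16.0000x + 0.0000y = -16.0000  (k_3=24.7500)
Cramer on rows 1–2 → x = 1.0000, y = 6.5000

(1.0000, 6.5000)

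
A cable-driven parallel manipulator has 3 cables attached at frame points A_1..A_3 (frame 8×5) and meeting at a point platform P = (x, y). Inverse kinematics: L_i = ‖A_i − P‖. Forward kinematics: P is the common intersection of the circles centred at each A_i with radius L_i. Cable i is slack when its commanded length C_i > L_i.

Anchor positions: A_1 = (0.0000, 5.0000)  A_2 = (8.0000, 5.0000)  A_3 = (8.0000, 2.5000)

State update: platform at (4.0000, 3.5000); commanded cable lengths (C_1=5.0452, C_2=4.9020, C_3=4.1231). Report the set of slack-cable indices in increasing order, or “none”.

i=1: geometric 4.2720 vs commanded 5.0452 ⇒ slack
i=2: geometric 4.2720 vs commanded 4.9020 ⇒ slack
i=3: geometric 4.1231 vs commanded 4.1231 ⇒ taut

1, 2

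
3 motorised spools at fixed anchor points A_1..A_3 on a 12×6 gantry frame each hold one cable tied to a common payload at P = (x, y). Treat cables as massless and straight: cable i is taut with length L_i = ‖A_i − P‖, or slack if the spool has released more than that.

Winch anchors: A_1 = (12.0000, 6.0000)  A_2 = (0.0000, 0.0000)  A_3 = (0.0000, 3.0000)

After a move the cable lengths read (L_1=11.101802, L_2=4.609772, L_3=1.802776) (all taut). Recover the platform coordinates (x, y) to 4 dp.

expand ‖A_i−P‖²=L_i² and subtract eq 1 (q_i ≔ ‖A_i‖²−L_i²)
q_1 = 144.0000+36.0000−123.2500 = 56.7500
eq1−eq2 → [24.0000  12.0000]·P = 78.0000
eq1−eq3 → [24.0000  6.0000]·P = 51.0000
2×2 solve → P = (1.0000, 4.5000)

(1.0000, 4.5000)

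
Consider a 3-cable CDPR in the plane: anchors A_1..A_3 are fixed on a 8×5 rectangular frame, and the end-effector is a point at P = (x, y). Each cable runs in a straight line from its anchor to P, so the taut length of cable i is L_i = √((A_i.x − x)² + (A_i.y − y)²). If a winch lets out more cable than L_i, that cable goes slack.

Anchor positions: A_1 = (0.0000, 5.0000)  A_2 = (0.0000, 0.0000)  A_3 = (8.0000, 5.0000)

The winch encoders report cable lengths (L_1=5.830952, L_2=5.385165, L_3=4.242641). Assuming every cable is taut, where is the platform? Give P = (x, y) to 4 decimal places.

(5.0000, 2.0000)

circle eqns → linear via eq_j − eq_1; set k_j = A_j·A_j − L_j²
k_1 = 0.0000+25.0000−34.0000 = -9.0000
0.0000·x + 10.0000·y = k_1−k_2 = 20.0000
-16.0000·x + 0.0000·y = k_1−k_3 = -80.0000
solve first two rows → x=5.0000, y=2.0000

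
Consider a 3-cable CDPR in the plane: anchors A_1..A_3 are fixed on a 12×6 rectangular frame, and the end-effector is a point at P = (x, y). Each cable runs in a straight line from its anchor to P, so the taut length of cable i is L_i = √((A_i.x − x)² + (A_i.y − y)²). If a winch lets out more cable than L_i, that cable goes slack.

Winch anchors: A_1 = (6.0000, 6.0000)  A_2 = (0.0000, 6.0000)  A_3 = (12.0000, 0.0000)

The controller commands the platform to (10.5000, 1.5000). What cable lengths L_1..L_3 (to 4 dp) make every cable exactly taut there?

(6.3640, 11.4237, 2.1213)

cable 1: Δx=-4.5000, Δy=4.5000; L_1 = √(Δx²+Δy²) = 6.3640
cable 2: Δx=-10.5000, Δy=4.5000; L_2 = √(Δx²+Δy²) = 11.4237
cable 3: Δx=1.5000, Δy=-1.5000; L_3 = √(Δx²+Δy²) = 2.1213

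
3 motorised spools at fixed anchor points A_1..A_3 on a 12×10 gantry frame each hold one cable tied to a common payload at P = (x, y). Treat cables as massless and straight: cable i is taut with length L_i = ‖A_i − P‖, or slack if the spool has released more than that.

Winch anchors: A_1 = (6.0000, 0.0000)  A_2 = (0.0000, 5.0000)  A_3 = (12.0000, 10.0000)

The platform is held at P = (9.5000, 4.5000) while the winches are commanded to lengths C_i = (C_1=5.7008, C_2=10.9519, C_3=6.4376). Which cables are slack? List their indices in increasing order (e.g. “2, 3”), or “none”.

cable 1: √((-3.5000)²+(-4.5000)²)=5.7009, C_1=5.7008: taut
cable 2: √((-9.5000)²+(0.5000)²)=9.5131, C_2=10.9519: slack
cable 3: √((2.5000)²+(5.5000)²)=6.0415, C_3=6.4376: slack

2, 3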